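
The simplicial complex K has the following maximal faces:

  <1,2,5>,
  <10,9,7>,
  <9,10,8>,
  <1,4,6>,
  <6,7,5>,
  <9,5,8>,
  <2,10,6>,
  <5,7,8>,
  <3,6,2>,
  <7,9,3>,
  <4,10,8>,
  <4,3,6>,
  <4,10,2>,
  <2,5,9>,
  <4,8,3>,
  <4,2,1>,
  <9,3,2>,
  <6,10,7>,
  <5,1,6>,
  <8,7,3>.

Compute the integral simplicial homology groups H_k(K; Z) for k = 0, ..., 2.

Fix the vertex order 1 < 2 < 3 < 4 < 5 < 6 < 7 < 8 < 9 < 10 and write every simplex with vertices in increasing order. Then dim K = 2 and the simplices of K are:

  0-simplices (10): [1], [2], [3], [4], [5], [6], [7], [8], [9], [10]
  1-simplices (30): (30 of them)
  2-simplices (20): (20 of them)

so the chain groups are C_0 ≅ Z^10, C_1 ≅ Z^30, C_2 ≅ Z^20.

The boundary map ∂_1: C_1 → C_0 maps an edge to its endpoints' difference, ∂[p,q] = q − p.
As a 10×30 matrix over Z this has rank 9, with invariant factors (1,1,1,1,1,1,1,1,1).

∂_2: C_2 → C_1 sends each 2-simplex [p,q,r] to [q,r] − [p,r] + [p,q]. For instance
  ∂[1,5,6] = [5,6] − [1,6] + [1,5],
  ∂[5,6,7] = [6,7] − [5,7] + [5,6].
The resulting 30×20 matrix has rank 20, and its Smith normal form has invariant factors (1,1,1,1,1,1,1,1,1,1,1,1,1,1,1,1,1,1,1,2).

Now H_k = ker ∂_k / im ∂_{k+1}, so:

  H_0: rank C_0 − rank ∂_1 = 10 − 9 = 1, and the invariant factors of ∂_1 are all 1, so H_0 ≅ Z.
  H_1: rank ker ∂_1 − rank ∂_2 = (30 − 9) − 20 = 1, and ∂_2 has invariant factor 2 > 1, so H_1 ≅ Z ⊕ Z/2.
  H_2: rank ker ∂_2 − rank ∂_3 = (20 − 20) − 0 = 0, and there is no ∂_3, so H_2 ≅ 0.

H_0 ≅ Z,  H_1 ≅ Z ⊕ Z/2,  H_2 = 0.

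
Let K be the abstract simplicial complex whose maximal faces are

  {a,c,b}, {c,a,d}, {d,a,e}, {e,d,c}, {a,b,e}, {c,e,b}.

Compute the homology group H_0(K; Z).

H_0 = Z.

Fix the vertex order a < b < c < d < e and write every simplex with vertices in increasing order. Then dim K = 2 and the simplices of K are:

  0-simplices (5): a, b, c, d, e
  1-simplices (9): ab, ac, ad, ae, bc, be, cd, ce, de
  2-simplices (6): abc, abe, acd, ade, bce, cde

giving chain groups C_0 ≅ Z^5, C_1 ≅ Z^9, C_2 ≅ Z^6.

∂_1: C_1 → C_0 maps an edge to its endpoints' difference, ∂[p,q] = q − p. For instance
  ∂be = e − b.
The 5×9 boundary matrix has rank 4 and Smith normal form diag(1,1,1,1).

Boundary ∂_2: C_2 → C_1 sends each 2-simplex [p,q,r] to [q,r] − [p,r] + [p,q]. For instance
  ∂cde = de − ce + cd,
  ∂abe = be − ae + ab.
The 9×6 boundary matrix has rank 5 and Smith normal form diag(1,1,1,1,1).

Reading off H_k = ker ∂_k / im ∂_{k+1}:

  H_0: rank C_0 − rank ∂_1 = 5 − 4 = 1, and the invariant factors of ∂_1 are all 1, so H_0 ≅ Z.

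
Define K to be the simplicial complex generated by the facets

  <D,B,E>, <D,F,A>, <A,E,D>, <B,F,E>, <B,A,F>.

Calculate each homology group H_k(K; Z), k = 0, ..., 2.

Order the vertices as A < B < D < E < F. Listing each simplex with vertices in this order, K has dimension 2 with simplices:

  0-simplices (5): A, B, D, E, F
  1-simplices (10): AB, AD, AE, AF, BD, BE, BF, DE, DF, EF
  2-simplices (5): ABF, ADE, ADF, BDE, BEF

giving chain groups C_0 ≅ Z^5, C_1 ≅ Z^10, C_2 ≅ Z^5.

Boundary ∂_1: C_1 → C_0 maps an edge to its endpoints' difference, ∂[p,q] = q − p. For instance
  ∂BF = F − B.
The 5×10 boundary matrix has rank 4 and Smith normal form diag(1,1,1,1).

The boundary map ∂_2: C_2 → C_1 acts by ∂[p,q,r] = [q,r] − [p,r] + [p,q]. For instance
  ∂BEF = EF − BF + BE,
  ∂BDE = DE − BE + BD.
This gives a 10×5 integer matrix of rank 5; reducing to Smith normal form yields diagonal entries (1,1,1,1,1).

Now H_k = ker ∂_k / im ∂_{k+1}, so:

  H_0: rank C_0 − rank ∂_1 = 5 − 4 = 1, and the invariant factors of ∂_1 are all 1, so H_0 = Z.
  H_1: rank ker ∂_1 − rank ∂_2 = (10 − 4) − 5 = 1, and the invariant factors of ∂_2 are all 1, so H_1 = Z.
  H_2: rank ker ∂_2 − rank ∂_3 = (5 − 5) − 0 = 0, and there is no ∂_3, so H_2 = 0.

As a check, the Euler characteristic is 5 − 10 + 5 = 0, which agrees with 1 − 1 + 0 = 0.

H_0 ≅ Z,  H_1 ≅ Z,  H_2 = 0.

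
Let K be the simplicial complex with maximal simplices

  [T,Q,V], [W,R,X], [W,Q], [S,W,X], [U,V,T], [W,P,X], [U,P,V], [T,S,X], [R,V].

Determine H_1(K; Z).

K has 9 vertices, 18 edges, 7 triangles.
rank ∂_1 = 8, rank ∂_2 = 7 ⇒ b_1 = 18 − 8 − 7 = 3; all invariant factors of ∂_2 are 1 so no torsion. So H_1 = Z^3.

H_1 = Z^3.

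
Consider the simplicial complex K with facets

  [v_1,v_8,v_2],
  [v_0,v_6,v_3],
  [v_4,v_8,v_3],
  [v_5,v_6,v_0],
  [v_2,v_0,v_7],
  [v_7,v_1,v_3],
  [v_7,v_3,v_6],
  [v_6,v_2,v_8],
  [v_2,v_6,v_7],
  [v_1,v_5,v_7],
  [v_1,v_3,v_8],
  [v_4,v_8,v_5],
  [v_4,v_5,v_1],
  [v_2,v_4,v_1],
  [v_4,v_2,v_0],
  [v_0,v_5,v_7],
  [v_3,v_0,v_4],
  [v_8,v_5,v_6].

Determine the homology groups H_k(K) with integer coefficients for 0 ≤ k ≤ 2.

Order the vertices as v_0 < v_1 < v_2 < v_3 < v_4 < v_5 < v_6 < v_7 < v_8. Listing each simplex with vertices in this order, K has dimension 2 with simplices:

  0-simplices (9): [v_0], [v_1], [v_2], [v_3], [v_4], [v_5], [v_6], [v_7], [v_8]
  1-simplices (27): (27 of them)
  2-simplices (18): (18 of them)

Hence C_0 ≅ Z^9, C_1 ≅ Z^27, C_2 ≅ Z^18.

∂_1: C_1 → C_0 sends each edge [p,q] (with p < q) to q − p. For instance
  ∂[v_3,v_7] = [v_7] − [v_3].
As a 9×27 matrix over Z this has rank 8, with invariant factors (1,1,1,1,1,1,1,1).

Boundary ∂_2: C_2 → C_1 acts by ∂[p,q,r] = [q,r] − [p,r] + [p,q]. For instance
  ∂[v_1,v_2,v_8] = [v_2,v_8] − [v_1,v_8] + [v_1,v_2],
  ∂[v_0,v_5,v_6] = [v_5,v_6] − [v_0,v_6] + [v_0,v_5].
This gives a 27×18 integer matrix of rank 18; reducing to Smith normal form yields diagonal entries (1,1,1,1,1,1,1,1,1,1,1,1,1,1,1,1,1,2).

Now H_k = ker ∂_k / im ∂_{k+1}, so:

  H_0: rank C_0 − rank ∂_1 = 9 − 8 = 1, and the invariant factors of ∂_1 are all 1, so H_0 ≅ Z.
  H_1: rank ker ∂_1 − rank ∂_2 = (27 − 8) − 18 = 1, and ∂_2 has invariant factor 2 > 1, so H_1 ≅ Z ⊕ Z/2Z.
  H_2: rank ker ∂_2 − rank ∂_3 = (18 − 18) − 0 = 0, and there is no ∂_3, so H_2 ≅ 0.

H_0 = Z,  H_1 = Z ⊕ Z/2Z,  H_2 = 0.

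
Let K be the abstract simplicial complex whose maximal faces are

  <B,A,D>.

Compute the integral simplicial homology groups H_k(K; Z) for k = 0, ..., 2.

Take the total order A < B < D on the vertex set. Then K (dimension 2) consists of the simplices:

  0-simplices (3): A, B, D
  1-simplices (3): AB, AD, BD
  2-simplices (1): ABD

giving chain groups C_0 ≅ Z^3, C_1 ≅ Z^3, C_2 ≅ Z^1.

Boundary ∂_1: C_1 → C_0 maps an edge to its endpoints' difference, ∂[p,q] = q − p. For instance
  ∂AD = D − A.
The 3×3 boundary matrix has rank 2 and Smith normal form diag(1,1).

∂_2: C_2 → C_1 maps a triangle to the signed sum of its edges. For instance
  ∂ABD = BD − AD + AB.
This gives a 3×1 integer matrix of rank 1; reducing to Smith normal form yields diagonal entries (1).

Now H_k = ker ∂_k / im ∂_{k+1}, so:

  H_0: rank C_0 − rank ∂_1 = 3 − 2 = 1, and the invariant factors of ∂_1 are all 1, so H_0 = Z.
  H_1: rank ker ∂_1 − rank ∂_2 = (3 − 2) − 1 = 0, and the invariant factors of ∂_2 are all 1, so H_1 = 0.
  H_2: rank ker ∂_2 − rank ∂_3 = (1 − 1) − 0 = 0, and there is no ∂_3, so H_2 = 0.

(K is a triangulation of the 2-simplex.)

H_0 = Z,  H_1 = 0,  H_2 = 0.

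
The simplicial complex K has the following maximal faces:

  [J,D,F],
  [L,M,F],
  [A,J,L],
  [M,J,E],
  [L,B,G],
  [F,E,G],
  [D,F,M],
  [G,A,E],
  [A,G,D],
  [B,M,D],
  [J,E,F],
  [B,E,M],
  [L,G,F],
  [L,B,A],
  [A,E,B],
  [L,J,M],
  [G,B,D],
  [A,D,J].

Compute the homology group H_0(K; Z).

H_0 ≅ Z.

Take the total order A < B < D < E < F < G < J < L < M on the vertex set. Then K (dimension 2) consists of the simplices:

  0-simplices (9): A, B, D, E, F, G, J, L, M
  1-simplices (27): AB, AD, AE, AG, AJ, AL, BD, BE, BG, BL, BM, DF, DG, DJ, DM, EF, EG, EJ, EM, FG, FJ, FL, FM, GL, JL, JM, LM
  2-simplices (18): ABE, ABL, ADG, ADJ, AEG, AJL, BDG, BDM, BEM, BGL, DFJ, DFM, EFG, EFJ, EJM, FGL, FLM, JLM

Hence C_0 ≅ Z^9, C_1 ≅ Z^27, C_2 ≅ Z^18.

Boundary ∂_1: C_1 → C_0 maps an edge to its endpoints' difference, ∂[p,q] = q − p. For instance
  ∂BM = M − B.
As a 9×27 matrix over Z this has rank 8, with invariant factors (1,1,1,1,1,1,1,1).

Boundary ∂_2: C_2 → C_1 sends each 2-simplex [p,q,r] to [q,r] − [p,r] + [p,q]. For instance
  ∂ABE = BE − AE + AB,
  ∂BEM = EM − BM + BE.
As a 27×18 matrix over Z this has rank 18, with invariant factors (1,1,1,1,1,1,1,1,1,1,1,1,1,1,1,1,1,2).

From H_k ≅ ker(∂_k) / im(∂_{k+1}) we obtain:

  H_0: rank C_0 − rank ∂_1 = 9 − 8 = 1, and the invariant factors of ∂_1 are all 1, so H_0 = Z.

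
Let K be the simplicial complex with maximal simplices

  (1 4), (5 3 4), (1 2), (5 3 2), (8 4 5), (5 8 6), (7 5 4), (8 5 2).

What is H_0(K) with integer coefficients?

We work with the vertex ordering 1 < 2 < 3 < 4 < 5 < 6 < 7 < 8. The simplices of K, each written with vertices in increasing order, are:

  0-simplices (8): [1], [2], [3], [4], [5], [6], [7], [8]
  1-simplices (14): [1,2], [1,4], [2,3], [2,5], [2,8], [3,4], [3,5], [4,5], [4,7], [4,8], [5,6], [5,7], [5,8], [6,8]
  2-simplices (6): [2,3,5], [2,5,8], [3,4,5], [4,5,7], [4,5,8], [5,6,8]

so the chain groups are C_0 ≅ Z^8, C_1 ≅ Z^14, C_2 ≅ Z^6.

∂_1: C_1 → C_0 sends each edge [p,q] (with p < q) to q − p. For instance
  ∂[4,5] = [5] − [4].
The 8×14 boundary matrix has rank 7 and Smith normal form diag(1,1,1,1,1,1,1).

∂_2: C_2 → C_1 maps a triangle to the signed sum of its edges. For instance
  ∂[4,5,7] = [5,7] − [4,7] + [4,5],
  ∂[2,3,5] = [3,5] − [2,5] + [2,3].
The resulting 14×6 matrix has rank 6, and its Smith normal form has invariant factors (1,1,1,1,1,1).

Now H_k = ker ∂_k / im ∂_{k+1}, so:

  H_0: rank C_0 − rank ∂_1 = 8 − 7 = 1, and the invariant factors of ∂_1 are all 1, so H_0 = Z.

H_0 ≅ Z.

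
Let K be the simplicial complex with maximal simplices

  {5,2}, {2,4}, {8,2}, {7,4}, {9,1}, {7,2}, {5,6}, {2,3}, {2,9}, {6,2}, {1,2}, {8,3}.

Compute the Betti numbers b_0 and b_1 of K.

b_0 = 1, b_1 = 4.

We work with the vertex ordering 1 < 2 < 3 < 4 < 5 < 6 < 7 < 8 < 9. The simplices of K, each written with vertices in increasing order, are:

  0-simplices (9): [1], [2], [3], [4], [5], [6], [7], [8], [9]
  1-simplices (12): [1,2], [1,9], [2,3], [2,4], [2,5], [2,6], [2,7], [2,8], [2,9], [3,8], [4,7], [5,6]

Hence C_0 ≅ Z^9, C_1 ≅ Z^12.

∂_1: C_1 → C_0 maps an edge to its endpoints' difference, ∂[p,q] = q − p. For instance
  ∂[5,6] = [6] − [5].
The resulting 9×12 matrix has rank 8, and its Smith normal form has invariant factors (1,1,1,1,1,1,1,1).

Now H_k = ker ∂_k / im ∂_{k+1}, so:

  H_0: rank C_0 − rank ∂_1 = 9 − 8 = 1, and the invariant factors of ∂_1 are all 1, so H_0 ≅ Z.
  H_1: rank ker ∂_1 − rank ∂_2 = (12 − 8) − 0 = 4, and there is no ∂_2, so H_1 ≅ Z^4.

As a check, the Euler characteristic is 9 − 12 = -3, which agrees with 1 − 4 = -3.

Hence the Betti numbers are b_0 = 1, b_1 = 4.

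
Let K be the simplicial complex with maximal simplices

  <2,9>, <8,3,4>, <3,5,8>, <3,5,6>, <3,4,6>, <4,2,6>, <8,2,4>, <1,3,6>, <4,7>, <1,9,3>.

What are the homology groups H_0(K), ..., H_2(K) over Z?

H_0 ≅ Z,  H_1 ≅ Z,  H_2 = 0.

K has 9 vertices, 17 edges, 8 triangles.
rank ∂_0 = 0, rank ∂_1 = 8 ⇒ b_0 = 9 − 0 − 8 = 1; all invariant factors of ∂_1 are 1 so no torsion. So H_0 ≅ Z.
rank ∂_1 = 8, rank ∂_2 = 8 ⇒ b_1 = 17 − 8 − 8 = 1; all invariant factors of ∂_2 are 1 so no torsion. So H_1 ≅ Z.
rank ∂_2 = 8, rank ∂_3 = 0 ⇒ b_2 = 8 − 8 − 0 = 0. So H_2 ≅ 0.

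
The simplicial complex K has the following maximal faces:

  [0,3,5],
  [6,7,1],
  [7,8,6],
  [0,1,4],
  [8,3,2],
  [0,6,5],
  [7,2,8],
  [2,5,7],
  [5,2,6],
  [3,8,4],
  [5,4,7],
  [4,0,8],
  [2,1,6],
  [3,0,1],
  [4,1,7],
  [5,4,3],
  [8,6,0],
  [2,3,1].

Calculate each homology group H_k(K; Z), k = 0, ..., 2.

H_0 = Z,  H_1 = Z ⊕ Z/2Z,  H_2 = 0.

Order the vertices as 0 < 1 < 2 < 3 < 4 < 5 < 6 < 7 < 8. Listing each simplex with vertices in this order, K has dimension 2 with simplices:

  0-simplices (9): [0], [1], [2], [3], [4], [5], [6], [7], [8]
  1-simplices (27): (27 of them)
  2-simplices (18): [0,1,3], [0,1,4], [0,3,5], [0,4,8], [0,5,6], [0,6,8], [1,2,3], [1,2,6], [1,4,7], [1,6,7], [2,3,8], [2,5,6], [2,5,7], [2,7,8], [3,4,5], [3,4,8], [4,5,7], [6,7,8]

giving chain groups C_0 ≅ Z^9, C_1 ≅ Z^27, C_2 ≅ Z^18.

The boundary map ∂_1: C_1 → C_0 is given by ∂[p,q] = [q] − [p]. For instance
  ∂[3,5] = [5] − [3].
The resulting 9×27 matrix has rank 8, and its Smith normal form has invariant factors (1,1,1,1,1,1,1,1).

Boundary ∂_2: C_2 → C_1 maps a triangle to the signed sum of its edges. For instance
  ∂[0,3,5] = [3,5] − [0,5] + [0,3],
  ∂[2,7,8] = [7,8] − [2,8] + [2,7].
This gives a 27×18 integer matrix of rank 18; reducing to Smith normal form yields diagonal entries (1,1,1,1,1,1,1,1,1,1,1,1,1,1,1,1,1,2).

Computing H_k = (kernel of ∂_k) / (image of ∂_{k+1}):

  H_0: rank C_0 − rank ∂_1 = 9 − 8 = 1, and the invariant factors of ∂_1 are all 1, so H_0 ≅ Z.
  H_1: rank ker ∂_1 − rank ∂_2 = (27 − 8) − 18 = 1, and ∂_2 has invariant factor 2 > 1, so H_1 ≅ Z ⊕ Z/2Z.
  H_2: rank ker ∂_2 − rank ∂_3 = (18 − 18) − 0 = 0, and there is no ∂_3, so H_2 ≅ 0.

As a check, the Euler characteristic is 9 − 27 + 18 = 0, which agrees with 1 − 1 + 0 = 0.
(K is a triangulation of the Klein bottle.)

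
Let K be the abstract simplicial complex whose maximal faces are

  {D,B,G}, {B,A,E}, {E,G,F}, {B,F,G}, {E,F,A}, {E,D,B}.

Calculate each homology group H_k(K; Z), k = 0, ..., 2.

Take the total order A < B < D < E < F < G on the vertex set. Then K (dimension 2) consists of the simplices:

  0-simplices (6): A, B, D, E, F, G
  1-simplices (12): AB, AE, AF, BD, BE, BF, BG, DE, DG, EF, EG, FG
  2-simplices (6): ABE, AEF, BDE, BDG, BFG, EFG

Hence C_0 ≅ Z^6, C_1 ≅ Z^12, C_2 ≅ Z^6.

The boundary map ∂_1: C_1 → C_0 is given by ∂[p,q] = [q] − [p].
The 6×12 boundary matrix has rank 5 and Smith normal form diag(1,1,1,1,1).

∂_2: C_2 → C_1 acts by ∂[p,q,r] = [q,r] − [p,r] + [p,q]. For instance
  ∂BFG = FG − BG + BF,
  ∂EFG = FG − EG + EF.
This gives a 12×6 integer matrix of rank 6; reducing to Smith normal form yields diagonal entries (1,1,1,1,1,1).

Computing H_k = (kernel of ∂_k) / (image of ∂_{k+1}):

  H_0: rank C_0 − rank ∂_1 = 6 − 5 = 1, and the invariant factors of ∂_1 are all 1, so H_0 = Z.
  H_1: rank ker ∂_1 − rank ∂_2 = (12 − 5) − 6 = 1, and the invariant factors of ∂_2 are all 1, so H_1 = Z.
  H_2: rank ker ∂_2 − rank ∂_3 = (6 − 6) − 0 = 0, and there is no ∂_3, so H_2 = 0.

H_0 ≅ Z,  H_1 ≅ Z,  H_2 = 0.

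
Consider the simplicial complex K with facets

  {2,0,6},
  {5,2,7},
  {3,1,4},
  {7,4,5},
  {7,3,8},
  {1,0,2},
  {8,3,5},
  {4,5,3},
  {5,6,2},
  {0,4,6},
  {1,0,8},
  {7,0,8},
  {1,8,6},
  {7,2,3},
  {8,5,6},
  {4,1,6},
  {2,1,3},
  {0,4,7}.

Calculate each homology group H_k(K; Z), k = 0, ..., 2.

Order the vertices as 0 < 1 < 2 < 3 < 4 < 5 < 6 < 7 < 8. Listing each simplex with vertices in this order, K has dimension 2 with simplices:

  0-simplices (9): [0], [1], [2], [3], [4], [5], [6], [7], [8]
  1-simplices (27): (27 of them)
  2-simplices (18): [0,1,2], [0,1,8], [0,2,6], [0,4,6], [0,4,7], [0,7,8], [1,2,3], [1,3,4], [1,4,6], [1,6,8], [2,3,7], [2,5,6], [2,5,7], [3,4,5], [3,5,8], [3,7,8], [4,5,7], [5,6,8]

giving chain groups C_0 ≅ Z^9, C_1 ≅ Z^27, C_2 ≅ Z^18.

The boundary map ∂_1: C_1 → C_0 maps an edge to its endpoints' difference, ∂[p,q] = q − p. For instance
  ∂[3,5] = [5] − [3].
The resulting 9×27 matrix has rank 8, and its Smith normal form has invariant factors (1,1,1,1,1,1,1,1).

∂_2: C_2 → C_1 maps a triangle to the signed sum of its edges. For instance
  ∂[2,3,7] = [3,7] − [2,7] + [2,3],
  ∂[1,6,8] = [6,8] − [1,8] + [1,6].
This gives a 27×18 integer matrix of rank 18; reducing to Smith normal form yields diagonal entries (1,1,1,1,1,1,1,1,1,1,1,1,1,1,1,1,1,2).

Computing H_k = (kernel of ∂_k) / (image of ∂_{k+1}):

  H_0: rank C_0 − rank ∂_1 = 9 − 8 = 1, and the invariant factors of ∂_1 are all 1, so H_0 = Z.
  H_1: rank ker ∂_1 − rank ∂_2 = (27 − 8) − 18 = 1, and ∂_2 has invariant factor 2 > 1, so H_1 = Z ⊕ Z_2.
  H_2: rank ker ∂_2 − rank ∂_3 = (18 − 18) − 0 = 0, and there is no ∂_3, so H_2 = 0.

H_0 = Z,  H_1 = Z ⊕ Z_2,  H_2 = 0.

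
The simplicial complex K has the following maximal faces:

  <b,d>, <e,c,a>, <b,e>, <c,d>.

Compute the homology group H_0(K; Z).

Take the total order a < b < c < d < e on the vertex set. Then K (dimension 2) consists of the simplices:

  0-simplices (5): a, b, c, d, e
  1-simplices (6): ac, ae, bd, be, cd, ce
  2-simplices (1): ace

giving chain groups C_0 ≅ Z^5, C_1 ≅ Z^6, C_2 ≅ Z^1.

The boundary map ∂_1: C_1 → C_0 is given by ∂[p,q] = [q] − [p].
The 5×6 boundary matrix has rank 4 and Smith normal form diag(1,1,1,1).

Boundary ∂_2: C_2 → C_1 acts by ∂[p,q,r] = [q,r] − [p,r] + [p,q]. For instance
  ∂ace = ce − ae + ac.
This gives a 6×1 integer matrix of rank 1; reducing to Smith normal form yields diagonal entries (1).

Computing H_k = (kernel of ∂_k) / (image of ∂_{k+1}):

  H_0: rank C_0 − rank ∂_1 = 5 − 4 = 1, and the invariant factors of ∂_1 are all 1, so H_0 ≅ Z.

H_0 = Z.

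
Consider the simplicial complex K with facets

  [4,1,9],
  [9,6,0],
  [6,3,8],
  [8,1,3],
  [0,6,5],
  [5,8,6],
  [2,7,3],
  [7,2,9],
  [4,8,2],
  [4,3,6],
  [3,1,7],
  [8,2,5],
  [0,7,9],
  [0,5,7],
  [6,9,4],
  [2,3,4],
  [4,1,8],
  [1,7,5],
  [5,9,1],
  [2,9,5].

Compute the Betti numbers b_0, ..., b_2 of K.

b_0 = 1, b_1 = 1, b_2 = 0.

Order the vertices as 0 < 1 < 2 < 3 < 4 < 5 < 6 < 7 < 8 < 9. Listing each simplex with vertices in this order, K has dimension 2 with simplices:

  0-simplices (10): [0], [1], [2], [3], [4], [5], [6], [7], [8], [9]
  1-simplices (30): (30 of them)
  2-simplices (20): (20 of them)

Hence C_0 ≅ Z^10, C_1 ≅ Z^30, C_2 ≅ Z^20.

The boundary map ∂_1: C_1 → C_0 maps an edge to its endpoints' difference, ∂[p,q] = q − p.
As a 10×30 matrix over Z this has rank 9, with invariant factors (1,1,1,1,1,1,1,1,1).

Boundary ∂_2: C_2 → C_1 maps a triangle to the signed sum of its edges. For instance
  ∂[2,7,9] = [7,9] − [2,9] + [2,7],
  ∂[3,4,6] = [4,6] − [3,6] + [3,4].
As a 30×20 matrix over Z this has rank 20, with invariant factors (1,1,1,1,1,1,1,1,1,1,1,1,1,1,1,1,1,1,1,2).

From H_k ≅ ker(∂_k) / im(∂_{k+1}) we obtain:

  H_0: rank C_0 − rank ∂_1 = 10 − 9 = 1, and the invariant factors of ∂_1 are all 1, so H_0 = Z.
  H_1: rank ker ∂_1 − rank ∂_2 = (30 − 9) − 20 = 1, and ∂_2 has invariant factor 2 > 1, so H_1 = Z ⊕ Z_2.
  H_2: rank ker ∂_2 − rank ∂_3 = (20 − 20) − 0 = 0, and there is no ∂_3, so H_2 = 0.

As a check, the Euler characteristic is 10 − 30 + 20 = 0, which agrees with 1 − 1 + 0 = 0.

Hence the Betti numbers are b_0 = 1, b_1 = 1, b_2 = 0.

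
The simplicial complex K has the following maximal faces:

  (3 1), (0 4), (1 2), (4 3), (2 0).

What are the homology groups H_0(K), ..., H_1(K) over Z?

Fix the vertex order 0 < 1 < 2 < 3 < 4 and write every simplex with vertices in increasing order. Then dim K = 1 and the simplices of K are:

  0-simplices (5): [0], [1], [2], [3], [4]
  1-simplices (5): [0,2], [0,4], [1,2], [1,3], [3,4]

giving chain groups C_0 ≅ Z^5, C_1 ≅ Z^5.

The boundary map ∂_1: C_1 → C_0 is given by ∂[p,q] = [q] − [p]. For instance
  ∂[3,4] = [4] − [3].
As a 5×5 matrix over Z this has rank 4, with invariant factors (1,1,1,1).

Now H_k = ker ∂_k / im ∂_{k+1}, so:

  H_0: rank C_0 − rank ∂_1 = 5 − 4 = 1, and the invariant factors of ∂_1 are all 1, so H_0 ≅ Z.
  H_1: rank ker ∂_1 − rank ∂_2 = (5 − 4) − 0 = 1, and there is no ∂_2, so H_1 ≅ Z.

As a check, the Euler characteristic is 5 − 5 = 0, which agrees with 1 − 1 = 0.

H_0 = Z,  H_1 = Z.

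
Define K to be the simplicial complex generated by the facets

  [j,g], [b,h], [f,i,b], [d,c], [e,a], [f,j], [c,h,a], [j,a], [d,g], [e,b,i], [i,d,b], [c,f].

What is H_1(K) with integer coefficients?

H_1 = Z^5.

Fix the vertex order a < b < c < d < e < f < g < h < i < j and write every simplex with vertices in increasing order. Then dim K = 2 and the simplices of K are:

  0-simplices (10): a, b, c, d, e, f, g, h, i, j
  1-simplices (18): ac, ae, ah, aj, bd, be, bf, bh, bi, cd, cf, ch, dg, di, ei, fi, fj, gj
  2-simplices (4): ach, bdi, bei, bfi

so the chain groups are C_0 ≅ Z^10, C_1 ≅ Z^18, C_2 ≅ Z^4.

∂_1: C_1 → C_0 is given by ∂[p,q] = [q] − [p]. For instance
  ∂ae = e − a.
This gives a 10×18 integer matrix of rank 9; reducing to Smith normal form yields diagonal entries (1,1,1,1,1,1,1,1,1).

Boundary ∂_2: C_2 → C_1 sends each 2-simplex [p,q,r] to [q,r] − [p,r] + [p,q]. For instance
  ∂ach = ch − ah + ac,
  ∂bei = ei − bi + be.
As a 18×4 matrix over Z this has rank 4, with invariant factors (1,1,1,1).

Reading off H_k = ker ∂_k / im ∂_{k+1}:

  H_1: rank ker ∂_1 − rank ∂_2 = (18 − 9) − 4 = 5, and the invariant factors of ∂_2 are all 1, so H_1 ≅ Z^5.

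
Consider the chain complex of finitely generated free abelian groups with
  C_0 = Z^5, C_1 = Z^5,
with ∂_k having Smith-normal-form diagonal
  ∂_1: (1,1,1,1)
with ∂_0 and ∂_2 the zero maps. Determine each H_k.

H_0: b_0 = 5 − 0 − 4 = 1; torsion from ∂_1 factors > 1: none. So H_0 ≅ Z.
H_1: b_1 = 5 − 4 − 0 = 1; torsion from ∂_2 factors > 1: none. So H_1 ≅ Z.

H_0 ≅ Z,  H_1 ≅ Z.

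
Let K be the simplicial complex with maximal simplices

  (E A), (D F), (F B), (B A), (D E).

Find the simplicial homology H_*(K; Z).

H_0 ≅ Z,  H_1 ≅ Z.

Fix the vertex order A < B < D < E < F and write every simplex with vertices in increasing order. Then dim K = 1 and the simplices of K are:

  0-simplices (5): A, B, D, E, F
  1-simplices (5): AB, AE, BF, DE, DF

Hence C_0 ≅ Z^5, C_1 ≅ Z^5.

The boundary map ∂_1: C_1 → C_0 sends each edge [p,q] (with p < q) to q − p. For instance
  ∂AE = E − A.
The 5×5 boundary matrix has rank 4 and Smith normal form diag(1,1,1,1).

Computing H_k = (kernel of ∂_k) / (image of ∂_{k+1}):

  H_0: rank C_0 − rank ∂_1 = 5 − 4 = 1, and the invariant factors of ∂_1 are all 1, so H_0 ≅ Z.
  H_1: rank ker ∂_1 − rank ∂_2 = (5 − 4) − 0 = 1, and there is no ∂_2, so H_1 ≅ Z.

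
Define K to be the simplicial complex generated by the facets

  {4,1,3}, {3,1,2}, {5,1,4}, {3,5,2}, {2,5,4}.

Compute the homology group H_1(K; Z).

Take the total order 1 < 2 < 3 < 4 < 5 on the vertex set. Then K (dimension 2) consists of the simplices:

  0-simplices (5): [1], [2], [3], [4], [5]
  1-simplices (10): [1,2], [1,3], [1,4], [1,5], [2,3], [2,4], [2,5], [3,4], [3,5], [4,5]
  2-simplices (5): [1,2,3], [1,3,4], [1,4,5], [2,3,5], [2,4,5]

so the chain groups are C_0 ≅ Z^5, C_1 ≅ Z^10, C_2 ≅ Z^5.

Boundary ∂_1: C_1 → C_0 sends each edge [p,q] (with p < q) to q − p. For instance
  ∂[2,5] = [5] − [2].
The 5×10 boundary matrix has rank 4 and Smith normal form diag(1,1,1,1).

The boundary map ∂_2: C_2 → C_1 maps a triangle to the signed sum of its edges. For instance
  ∂[1,2,3] = [2,3] − [1,3] + [1,2],
  ∂[2,4,5] = [4,5] − [2,5] + [2,4].
The 10×5 boundary matrix has rank 5 and Smith normal form diag(1,1,1,1,1).

Reading off H_k = ker ∂_k / im ∂_{k+1}:

  H_1: rank ker ∂_1 − rank ∂_2 = (10 − 4) − 5 = 1, and the invariant factors of ∂_2 are all 1, so H_1 ≅ Z.

(K is a triangulation of the Möbius band.)

H_1 ≅ Z.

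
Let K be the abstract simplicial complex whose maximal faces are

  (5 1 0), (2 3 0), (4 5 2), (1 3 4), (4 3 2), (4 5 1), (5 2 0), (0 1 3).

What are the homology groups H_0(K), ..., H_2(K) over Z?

Order the vertices as 0 < 1 < 2 < 3 < 4 < 5. Listing each simplex with vertices in this order, K has dimension 2 with simplices:

  0-simplices (6): [0], [1], [2], [3], [4], [5]
  1-simplices (12): [0,1], [0,2], [0,3], [0,5], [1,3], [1,4], [1,5], [2,3], [2,4], [2,5], [3,4], [4,5]
  2-simplices (8): [0,1,3], [0,1,5], [0,2,3], [0,2,5], [1,3,4], [1,4,5], [2,3,4], [2,4,5]

giving chain groups C_0 ≅ Z^6, C_1 ≅ Z^12, C_2 ≅ Z^8.

∂_1: C_1 → C_0 is given by ∂[p,q] = [q] − [p].
The resulting 6×12 matrix has rank 5, and its Smith normal form has invariant factors (1,1,1,1,1).

The boundary map ∂_2: C_2 → C_1 maps a triangle to the signed sum of its edges. For instance
  ∂[2,3,4] = [3,4] − [2,4] + [2,3],
  ∂[0,1,3] = [1,3] − [0,3] + [0,1].
As a 12×8 matrix over Z this has rank 7, with invariant factors (1,1,1,1,1,1,1).

From H_k ≅ ker(∂_k) / im(∂_{k+1}) we obtain:

  H_0: rank C_0 − rank ∂_1 = 6 − 5 = 1, and the invariant factors of ∂_1 are all 1, so H_0 = Z.
  H_1: rank ker ∂_1 − rank ∂_2 = (12 − 5) − 7 = 0, and the invariant factors of ∂_2 are all 1, so H_1 = 0.
  H_2: rank ker ∂_2 − rank ∂_3 = (8 − 7) − 0 = 1, and there is no ∂_3, so H_2 = Z.

(K is a triangulation of the 2-sphere S^2.)

H_0 = Z,  H_1 = 0,  H_2 = Z.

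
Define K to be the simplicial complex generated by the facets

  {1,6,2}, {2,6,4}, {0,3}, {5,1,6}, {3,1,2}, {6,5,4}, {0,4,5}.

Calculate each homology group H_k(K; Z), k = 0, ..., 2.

We work with the vertex ordering 0 < 1 < 2 < 3 < 4 < 5 < 6. The simplices of K, each written with vertices in increasing order, are:

  0-simplices (7): [0], [1], [2], [3], [4], [5], [6]
  1-simplices (13): [0,3], [0,4], [0,5], [1,2], [1,3], [1,5], [1,6], [2,3], [2,4], [2,6], [4,5], [4,6], [5,6]
  2-simplices (6): [0,4,5], [1,2,3], [1,2,6], [1,5,6], [2,4,6], [4,5,6]

Hence C_0 ≅ Z^7, C_1 ≅ Z^13, C_2 ≅ Z^6.

The boundary map ∂_1: C_1 → C_0 is given by ∂[p,q] = [q] − [p]. For instance
  ∂[2,4] = [4] − [2].
As a 7×13 matrix over Z this has rank 6, with invariant factors (1,1,1,1,1,1).

∂_2: C_2 → C_1 sends each 2-simplex [p,q,r] to [q,r] − [p,r] + [p,q]. For instance
  ∂[2,4,6] = [4,6] − [2,6] + [2,4],
  ∂[0,4,5] = [4,5] − [0,5] + [0,4].
The resulting 13×6 matrix has rank 6, and its Smith normal form has invariant factors (1,1,1,1,1,1).

Reading off H_k = ker ∂_k / im ∂_{k+1}:

  H_0: rank C_0 − rank ∂_1 = 7 − 6 = 1, and the invariant factors of ∂_1 are all 1, so H_0 ≅ Z.
  H_1: rank ker ∂_1 − rank ∂_2 = (13 − 6) − 6 = 1, and the invariant factors of ∂_2 are all 1, so H_1 ≅ Z.
  H_2: rank ker ∂_2 − rank ∂_3 = (6 − 6) − 0 = 0, and there is no ∂_3, so H_2 ≅ 0.

H_0 = Z,  H_1 = Z,  H_2 = 0.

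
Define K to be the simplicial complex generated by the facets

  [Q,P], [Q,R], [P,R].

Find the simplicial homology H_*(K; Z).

H_0 ≅ Z,  H_1 ≅ Z.

We work with the vertex ordering P < Q < R. The simplices of K, each written with vertices in increasing order, are:

  0-simplices (3): P, Q, R
  1-simplices (3): PQ, PR, QR

Hence C_0 ≅ Z^3, C_1 ≅ Z^3.

Boundary ∂_1: C_1 → C_0 sends each edge [p,q] (with p < q) to q − p. For instance
  ∂PR = R − P.
The 3×3 boundary matrix has rank 2 and Smith normal form diag(1,1).

Computing H_k = (kernel of ∂_k) / (image of ∂_{k+1}):

  H_0: rank C_0 − rank ∂_1 = 3 − 2 = 1, and the invariant factors of ∂_1 are all 1, so H_0 ≅ Z.
  H_1: rank ker ∂_1 − rank ∂_2 = (3 − 2) − 0 = 1, and there is no ∂_2, so H_1 ≅ Z.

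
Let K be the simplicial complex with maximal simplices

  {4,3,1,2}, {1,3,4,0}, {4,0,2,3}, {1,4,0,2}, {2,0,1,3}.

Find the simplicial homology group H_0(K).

H_0 = Z.

We work with the vertex ordering 0 < 1 < 2 < 3 < 4. The simplices of K, each written with vertices in increasing order, are:

  0-simplices (5): [0], [1], [2], [3], [4]
  1-simplices (10): [0,1], [0,2], [0,3], [0,4], [1,2], [1,3], [1,4], [2,3], [2,4], [3,4]
  2-simplices (10): [0,1,2], [0,1,3], [0,1,4], [0,2,3], [0,2,4], [0,3,4], [1,2,3], [1,2,4], [1,3,4], [2,3,4]
  3-simplices (5): [0,1,2,3], [0,1,2,4], [0,1,3,4], [0,2,3,4], [1,2,3,4]

Hence C_0 ≅ Z^5, C_1 ≅ Z^10, C_2 ≅ Z^10, C_3 ≅ Z^5.

The boundary map ∂_1: C_1 → C_0 is given by ∂[p,q] = [q] − [p]. For instance
  ∂[2,4] = [4] − [2].
The resulting 5×10 matrix has rank 4, and its Smith normal form has invariant factors (1,1,1,1).

∂_2: C_2 → C_1 maps a triangle to the signed sum of its edges. For instance
  ∂[1,3,4] = [3,4] − [1,4] + [1,3],
  ∂[0,1,4] = [1,4] − [0,4] + [0,1].
The resulting 10×10 matrix has rank 6, and its Smith normal form has invariant factors (1,1,1,1,1,1).

Boundary ∂_3: C_3 → C_2 sends each 3-simplex σ to the alternating sum Σ_i (−1)^i (σ with its i-th vertex removed). For instance
  ∂[0,1,2,3] = [1,2,3] − [0,2,3] + [0,1,3] − [0,1,2],
  ∂[0,1,2,4] = [1,2,4] − [0,2,4] + [0,1,4] − [0,1,2].
The resulting 10×5 matrix has rank 4, and its Smith normal form has invariant factors (1,1,1,1).

From H_k ≅ ker(∂_k) / im(∂_{k+1}) we obtain:

  H_0: rank C_0 − rank ∂_1 = 5 − 4 = 1, and the invariant factors of ∂_1 are all 1, so H_0 = Z.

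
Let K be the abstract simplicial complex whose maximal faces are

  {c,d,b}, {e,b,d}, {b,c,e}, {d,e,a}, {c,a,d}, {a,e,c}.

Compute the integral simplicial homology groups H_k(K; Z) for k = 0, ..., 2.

H_0 = Z,  H_1 = 0,  H_2 = Z.

Fix the vertex order a < b < c < d < e and write every simplex with vertices in increasing order. Then dim K = 2 and the simplices of K are:

  0-simplices (5): a, b, c, d, e
  1-simplices (9): ac, ad, ae, bc, bd, be, cd, ce, de
  2-simplices (6): acd, ace, ade, bcd, bce, bde

giving chain groups C_0 ≅ Z^5, C_1 ≅ Z^9, C_2 ≅ Z^6.

The boundary map ∂_1: C_1 → C_0 is given by ∂[p,q] = [q] − [p].
As a 5×9 matrix over Z this has rank 4, with invariant factors (1,1,1,1).

The boundary map ∂_2: C_2 → C_1 sends each 2-simplex [p,q,r] to [q,r] − [p,r] + [p,q]. For instance
  ∂bde = de − be + bd,
  ∂acd = cd − ad + ac.
The resulting 9×6 matrix has rank 5, and its Smith normal form has invariant factors (1,1,1,1,1).

Reading off H_k = ker ∂_k / im ∂_{k+1}:

  H_0: rank C_0 − rank ∂_1 = 5 − 4 = 1, and the invariant factors of ∂_1 are all 1, so H_0 ≅ Z.
  H_1: rank ker ∂_1 − rank ∂_2 = (9 − 4) − 5 = 0, and the invariant factors of ∂_2 are all 1, so H_1 ≅ 0.
  H_2: rank ker ∂_2 − rank ∂_3 = (6 − 5) − 0 = 1, and there is no ∂_3, so H_2 ≅ Z.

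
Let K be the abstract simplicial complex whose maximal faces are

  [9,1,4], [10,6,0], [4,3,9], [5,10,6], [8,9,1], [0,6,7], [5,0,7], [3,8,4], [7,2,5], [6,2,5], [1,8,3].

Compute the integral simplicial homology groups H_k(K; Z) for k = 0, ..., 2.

Take the total order 0 < 1 < 2 < 3 < 4 < 5 < 6 < 7 < 8 < 9 < 10 on the vertex set. Then K (dimension 2) consists of the simplices:

  0-simplices (11): [0], [1], [2], [3], [4], [5], [6], [7], [8], [9], [10]
  1-simplices (22): [0,5], [0,6], [0,7], [0,10], [1,3], [1,4], [1,8], [1,9], [2,5], [2,6], [2,7], [3,4], [3,8], [3,9], [4,8], [4,9], [5,6], [5,7], [5,10], [6,7], [6,10], [8,9]
  2-simplices (11): [0,5,7], [0,6,7], [0,6,10], [1,3,8], [1,4,9], [1,8,9], [2,5,6], [2,5,7], [3,4,8], [3,4,9], [5,6,10]

giving chain groups C_0 ≅ Z^11, C_1 ≅ Z^22, C_2 ≅ Z^11.

The boundary map ∂_1: C_1 → C_0 maps an edge to its endpoints' difference, ∂[p,q] = q − p.
As a 11×22 matrix over Z this has rank 9, with invariant factors (1,1,1,1,1,1,1,1,1).

Boundary ∂_2: C_2 → C_1 maps a triangle to the signed sum of its edges. For instance
  ∂[1,8,9] = [8,9] − [1,9] + [1,8],
  ∂[3,4,9] = [4,9] − [3,9] + [3,4].
This gives a 22×11 integer matrix of rank 11; reducing to Smith normal form yields diagonal entries (1,1,1,1,1,1,1,1,1,1,1).

Now H_k = ker ∂_k / im ∂_{k+1}, so:

  H_0: rank C_0 − rank ∂_1 = 11 − 9 = 2, and the invariant factors of ∂_1 are all 1, so H_0 ≅ Z^2.
  H_1: rank ker ∂_1 − rank ∂_2 = (22 − 9) − 11 = 2, and the invariant factors of ∂_2 are all 1, so H_1 ≅ Z^2.
  H_2: rank ker ∂_2 − rank ∂_3 = (11 − 11) − 0 = 0, and there is no ∂_3, so H_2 ≅ 0.

As a check, the Euler characteristic is 11 − 22 + 11 = 0, which agrees with 2 − 2 + 0 = 0.

H_0 = Z^2,  H_1 = Z^2,  H_2 = 0.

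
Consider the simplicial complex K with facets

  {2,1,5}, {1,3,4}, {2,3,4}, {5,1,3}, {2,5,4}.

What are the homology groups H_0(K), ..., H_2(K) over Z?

H_0 = Z,  H_1 = Z,  H_2 = 0.

Take the total order 1 < 2 < 3 < 4 < 5 on the vertex set. Then K (dimension 2) consists of the simplices:

  0-simplices (5): [1], [2], [3], [4], [5]
  1-simplices (10): [1,2], [1,3], [1,4], [1,5], [2,3], [2,4], [2,5], [3,4], [3,5], [4,5]
  2-simplices (5): [1,2,5], [1,3,4], [1,3,5], [2,3,4], [2,4,5]

giving chain groups C_0 ≅ Z^5, C_1 ≅ Z^10, C_2 ≅ Z^5.

Boundary ∂_1: C_1 → C_0 is given by ∂[p,q] = [q] − [p]. For instance
  ∂[1,3] = [3] − [1].
The resulting 5×10 matrix has rank 4, and its Smith normal form has invariant factors (1,1,1,1).

The boundary map ∂_2: C_2 → C_1 sends each 2-simplex [p,q,r] to [q,r] − [p,r] + [p,q]. For instance
  ∂[1,2,5] = [2,5] − [1,5] + [1,2],
  ∂[2,4,5] = [4,5] − [2,5] + [2,4].
As a 10×5 matrix over Z this has rank 5, with invariant factors (1,1,1,1,1).

Computing H_k = (kernel of ∂_k) / (image of ∂_{k+1}):

  H_0: rank C_0 − rank ∂_1 = 5 − 4 = 1, and the invariant factors of ∂_1 are all 1, so H_0 = Z.
  H_1: rank ker ∂_1 − rank ∂_2 = (10 − 4) − 5 = 1, and the invariant factors of ∂_2 are all 1, so H_1 = Z.
  H_2: rank ker ∂_2 − rank ∂_3 = (5 − 5) − 0 = 0, and there is no ∂_3, so H_2 = 0.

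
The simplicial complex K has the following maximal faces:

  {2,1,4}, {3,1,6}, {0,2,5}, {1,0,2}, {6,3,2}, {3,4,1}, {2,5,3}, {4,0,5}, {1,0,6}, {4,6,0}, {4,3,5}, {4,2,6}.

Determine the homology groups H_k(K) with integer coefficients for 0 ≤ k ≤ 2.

We work with the vertex ordering 0 < 1 < 2 < 3 < 4 < 5 < 6. The simplices of K, each written with vertices in increasing order, are:

  0-simplices (7): [0], [1], [2], [3], [4], [5], [6]
  1-simplices (18): [0,1], [0,2], [0,4], [0,5], [0,6], [1,2], [1,3], [1,4], [1,6], [2,3], [2,4], [2,5], [2,6], [3,4], [3,5], [3,6], [4,5], [4,6]
  2-simplices (12): [0,1,2], [0,1,6], [0,2,5], [0,4,5], [0,4,6], [1,2,4], [1,3,4], [1,3,6], [2,3,5], [2,3,6], [2,4,6], [3,4,5]

so the chain groups are C_0 ≅ Z^7, C_1 ≅ Z^18, C_2 ≅ Z^12.

The boundary map ∂_1: C_1 → C_0 is given by ∂[p,q] = [q] − [p].
As a 7×18 matrix over Z this has rank 6, with invariant factors (1,1,1,1,1,1).

∂_2: C_2 → C_1 sends each 2-simplex [p,q,r] to [q,r] − [p,r] + [p,q]. For instance
  ∂[2,3,5] = [3,5] − [2,5] + [2,3],
  ∂[0,4,5] = [4,5] − [0,5] + [0,4].
As a 18×12 matrix over Z this has rank 12, with invariant factors (1,1,1,1,1,1,1,1,1,1,1,2).

Now H_k = ker ∂_k / im ∂_{k+1}, so:

  H_0: rank C_0 − rank ∂_1 = 7 − 6 = 1, and the invariant factors of ∂_1 are all 1, so H_0 = Z.
  H_1: rank ker ∂_1 − rank ∂_2 = (18 − 6) − 12 = 0, and ∂_2 has invariant factor 2 > 1, so H_1 = Z/2.
  H_2: rank ker ∂_2 − rank ∂_3 = (12 − 12) − 0 = 0, and there is no ∂_3, so H_2 = 0.

H_0 = Z,  H_1 = Z/2,  H_2 = 0.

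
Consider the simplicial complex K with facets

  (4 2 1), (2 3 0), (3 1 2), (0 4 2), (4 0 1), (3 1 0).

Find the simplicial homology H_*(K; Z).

H_0 ≅ Z,  H_1 = 0,  H_2 ≅ Z.

We work with the vertex ordering 0 < 1 < 2 < 3 < 4. The simplices of K, each written with vertices in increasing order, are:

  0-simplices (5): [0], [1], [2], [3], [4]
  1-simplices (9): [0,1], [0,2], [0,3], [0,4], [1,2], [1,3], [1,4], [2,3], [2,4]
  2-simplices (6): [0,1,3], [0,1,4], [0,2,3], [0,2,4], [1,2,3], [1,2,4]

so the chain groups are C_0 ≅ Z^5, C_1 ≅ Z^9, C_2 ≅ Z^6.

Boundary ∂_1: C_1 → C_0 sends each edge [p,q] (with p < q) to q − p. For instance
  ∂[1,3] = [3] − [1].
As a 5×9 matrix over Z this has rank 4, with invariant factors (1,1,1,1).

The boundary map ∂_2: C_2 → C_1 sends each 2-simplex [p,q,r] to [q,r] − [p,r] + [p,q]. For instance
  ∂[1,2,3] = [2,3] − [1,3] + [1,2],
  ∂[0,1,4] = [1,4] − [0,4] + [0,1].
The resulting 9×6 matrix has rank 5, and its Smith normal form has invariant factors (1,1,1,1,1).

Computing H_k = (kernel of ∂_k) / (image of ∂_{k+1}):

  H_0: rank C_0 − rank ∂_1 = 5 − 4 = 1, and the invariant factors of ∂_1 are all 1, so H_0 = Z.
  H_1: rank ker ∂_1 − rank ∂_2 = (9 − 4) − 5 = 0, and the invariant factors of ∂_2 are all 1, so H_1 = 0.
  H_2: rank ker ∂_2 − rank ∂_3 = (6 − 5) − 0 = 1, and there is no ∂_3, so H_2 = Z.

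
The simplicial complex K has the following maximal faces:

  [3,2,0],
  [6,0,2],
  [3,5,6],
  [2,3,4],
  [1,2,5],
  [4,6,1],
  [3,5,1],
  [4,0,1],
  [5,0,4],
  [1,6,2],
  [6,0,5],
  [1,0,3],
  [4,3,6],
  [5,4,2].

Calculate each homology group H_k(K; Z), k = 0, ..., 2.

H_0 ≅ Z,  H_1 ≅ Z^2,  H_2 ≅ Z.

Fix the vertex order 0 < 1 < 2 < 3 < 4 < 5 < 6 and write every simplex with vertices in increasing order. Then dim K = 2 and the simplices of K are:

  0-simplices (7): [0], [1], [2], [3], [4], [5], [6]
  1-simplices (21): [0,1], [0,2], [0,3], [0,4], [0,5], [0,6], [1,2], [1,3], [1,4], [1,5], [1,6], [2,3], [2,4], [2,5], [2,6], [3,4], [3,5], [3,6], [4,5], [4,6], [5,6]
  2-simplices (14): [0,1,3], [0,1,4], [0,2,3], [0,2,6], [0,4,5], [0,5,6], [1,2,5], [1,2,6], [1,3,5], [1,4,6], [2,3,4], [2,4,5], [3,4,6], [3,5,6]

giving chain groups C_0 ≅ Z^7, C_1 ≅ Z^21, C_2 ≅ Z^14.

∂_1: C_1 → C_0 sends each edge [p,q] (with p < q) to q − p. For instance
  ∂[1,5] = [5] − [1].
This gives a 7×21 integer matrix of rank 6; reducing to Smith normal form yields diagonal entries (1,1,1,1,1,1).

∂_2: C_2 → C_1 maps a triangle to the signed sum of its edges. For instance
  ∂[0,4,5] = [4,5] − [0,5] + [0,4],
  ∂[3,4,6] = [4,6] − [3,6] + [3,4].
As a 21×14 matrix over Z this has rank 13, with invariant factors (1,1,1,1,1,1,1,1,1,1,1,1,1).

From H_k ≅ ker(∂_k) / im(∂_{k+1}) we obtain:

  H_0: rank C_0 − rank ∂_1 = 7 − 6 = 1, and the invariant factors of ∂_1 are all 1, so H_0 ≅ Z.
  H_1: rank ker ∂_1 − rank ∂_2 = (21 − 6) − 13 = 2, and the invariant factors of ∂_2 are all 1, so H_1 ≅ Z^2.
  H_2: rank ker ∂_2 − rank ∂_3 = (14 − 13) − 0 = 1, and there is no ∂_3, so H_2 ≅ Z.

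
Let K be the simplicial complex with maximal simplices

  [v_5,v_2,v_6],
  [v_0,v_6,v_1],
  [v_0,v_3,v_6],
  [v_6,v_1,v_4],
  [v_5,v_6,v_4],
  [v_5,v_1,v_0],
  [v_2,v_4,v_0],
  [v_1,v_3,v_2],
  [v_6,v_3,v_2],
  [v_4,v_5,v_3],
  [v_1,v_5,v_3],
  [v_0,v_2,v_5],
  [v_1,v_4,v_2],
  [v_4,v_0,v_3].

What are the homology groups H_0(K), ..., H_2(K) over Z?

H_0 = Z,  H_1 = Z^2,  H_2 = Z.

We work with the vertex ordering v_0 < v_1 < v_2 < v_3 < v_4 < v_5 < v_6. The simplices of K, each written with vertices in increasing order, are:

  0-simplices (7): [v_0], [v_1], [v_2], [v_3], [v_4], [v_5], [v_6]
  1-simplices (21): (21 of them)
  2-simplices (14): (14 of them)

so the chain groups are C_0 ≅ Z^7, C_1 ≅ Z^21, C_2 ≅ Z^14.

∂_1: C_1 → C_0 sends each edge [p,q] (with p < q) to q − p.
The 7×21 boundary matrix has rank 6 and Smith normal form diag(1,1,1,1,1,1).

Boundary ∂_2: C_2 → C_1 maps a triangle to the signed sum of its edges. For instance
  ∂[v_1,v_2,v_3] = [v_2,v_3] − [v_1,v_3] + [v_1,v_2],
  ∂[v_1,v_4,v_6] = [v_4,v_6] − [v_1,v_6] + [v_1,v_4].
This gives a 21×14 integer matrix of rank 13; reducing to Smith normal form yields diagonal entries (1,1,1,1,1,1,1,1,1,1,1,1,1).

Computing H_k = (kernel of ∂_k) / (image of ∂_{k+1}):

  H_0: rank C_0 − rank ∂_1 = 7 − 6 = 1, and the invariant factors of ∂_1 are all 1, so H_0 = Z.
  H_1: rank ker ∂_1 − rank ∂_2 = (21 − 6) − 13 = 2, and the invariant factors of ∂_2 are all 1, so H_1 = Z^2.
  H_2: rank ker ∂_2 − rank ∂_3 = (14 − 13) − 0 = 1, and there is no ∂_3, so H_2 = Z.

As a check, the Euler characteristic is 7 − 21 + 14 = 0, which agrees with 1 − 2 + 1 = 0.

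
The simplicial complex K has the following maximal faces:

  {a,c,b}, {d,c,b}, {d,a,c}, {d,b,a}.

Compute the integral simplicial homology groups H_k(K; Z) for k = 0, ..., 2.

H_0 ≅ Z,  H_1 = 0,  H_2 ≅ Z.

We work with the vertex ordering a < b < c < d. The simplices of K, each written with vertices in increasing order, are:

  0-simplices (4): a, b, c, d
  1-simplices (6): ab, ac, ad, bc, bd, cd
  2-simplices (4): abc, abd, acd, bcd

so the chain groups are C_0 ≅ Z^4, C_1 ≅ Z^6, C_2 ≅ Z^4.

The boundary map ∂_1: C_1 → C_0 maps an edge to its endpoints' difference, ∂[p,q] = q − p. For instance
  ∂ac = c − a.
As a 4×6 matrix over Z this has rank 3, with invariant factors (1,1,1).

The boundary map ∂_2: C_2 → C_1 maps a triangle to the signed sum of its edges. For instance
  ∂acd = cd − ad + ac,
  ∂abc = bc − ac + ab.
The 6×4 boundary matrix has rank 3 and Smith normal form diag(1,1,1).

From H_k ≅ ker(∂_k) / im(∂_{k+1}) we obtain:

  H_0: rank C_0 − rank ∂_1 = 4 − 3 = 1, and the invariant factors of ∂_1 are all 1, so H_0 = Z.
  H_1: rank ker ∂_1 − rank ∂_2 = (6 − 3) − 3 = 0, and the invariant factors of ∂_2 are all 1, so H_1 = 0.
  H_2: rank ker ∂_2 − rank ∂_3 = (4 − 3) − 0 = 1, and there is no ∂_3, so H_2 = Z.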